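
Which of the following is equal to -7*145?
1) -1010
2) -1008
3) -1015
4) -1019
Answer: 3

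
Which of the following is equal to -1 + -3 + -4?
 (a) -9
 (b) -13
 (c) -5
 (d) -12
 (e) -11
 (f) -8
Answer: f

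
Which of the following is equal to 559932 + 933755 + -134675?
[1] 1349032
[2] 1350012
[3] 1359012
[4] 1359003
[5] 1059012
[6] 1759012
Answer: 3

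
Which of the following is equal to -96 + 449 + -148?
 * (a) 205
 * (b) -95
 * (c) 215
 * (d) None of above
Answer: a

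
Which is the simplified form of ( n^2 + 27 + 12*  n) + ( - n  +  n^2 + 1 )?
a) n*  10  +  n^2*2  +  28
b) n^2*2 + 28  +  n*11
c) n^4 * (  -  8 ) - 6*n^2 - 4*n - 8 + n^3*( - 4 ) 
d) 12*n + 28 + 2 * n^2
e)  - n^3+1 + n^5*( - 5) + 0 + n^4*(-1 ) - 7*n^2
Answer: b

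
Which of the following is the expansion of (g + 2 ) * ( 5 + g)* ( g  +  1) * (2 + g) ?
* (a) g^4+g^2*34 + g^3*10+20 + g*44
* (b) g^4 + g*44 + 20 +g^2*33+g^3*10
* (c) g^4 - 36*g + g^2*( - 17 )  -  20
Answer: b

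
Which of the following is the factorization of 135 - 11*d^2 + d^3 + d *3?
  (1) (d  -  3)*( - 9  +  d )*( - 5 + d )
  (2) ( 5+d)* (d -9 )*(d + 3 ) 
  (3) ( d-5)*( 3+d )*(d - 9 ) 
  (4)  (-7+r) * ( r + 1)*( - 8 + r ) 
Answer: 3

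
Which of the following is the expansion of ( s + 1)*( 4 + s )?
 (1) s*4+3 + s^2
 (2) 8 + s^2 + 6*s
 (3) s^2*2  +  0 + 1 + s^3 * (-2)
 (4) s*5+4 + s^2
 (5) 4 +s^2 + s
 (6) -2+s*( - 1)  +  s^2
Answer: 4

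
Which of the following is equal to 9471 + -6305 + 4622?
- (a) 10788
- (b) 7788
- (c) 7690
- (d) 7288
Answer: b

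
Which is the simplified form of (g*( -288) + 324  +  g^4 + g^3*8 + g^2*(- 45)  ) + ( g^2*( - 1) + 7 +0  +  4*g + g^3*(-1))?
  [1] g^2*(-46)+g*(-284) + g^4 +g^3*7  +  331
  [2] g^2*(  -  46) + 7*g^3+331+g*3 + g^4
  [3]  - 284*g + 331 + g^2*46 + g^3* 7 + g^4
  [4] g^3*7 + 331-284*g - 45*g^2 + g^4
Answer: 1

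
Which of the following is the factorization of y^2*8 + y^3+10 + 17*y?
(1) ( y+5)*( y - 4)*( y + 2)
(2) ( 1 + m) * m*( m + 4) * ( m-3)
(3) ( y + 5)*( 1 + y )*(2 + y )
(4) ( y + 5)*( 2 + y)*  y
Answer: 3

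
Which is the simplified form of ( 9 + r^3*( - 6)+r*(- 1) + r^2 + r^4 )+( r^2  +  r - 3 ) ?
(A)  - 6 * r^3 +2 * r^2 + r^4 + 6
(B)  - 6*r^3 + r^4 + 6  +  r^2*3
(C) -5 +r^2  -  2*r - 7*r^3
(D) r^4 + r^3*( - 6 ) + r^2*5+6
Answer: A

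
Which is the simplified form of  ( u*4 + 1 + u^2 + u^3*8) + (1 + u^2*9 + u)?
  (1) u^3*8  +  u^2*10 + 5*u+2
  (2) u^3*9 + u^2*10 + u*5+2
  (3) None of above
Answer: 1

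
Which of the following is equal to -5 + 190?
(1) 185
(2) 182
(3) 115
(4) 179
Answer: 1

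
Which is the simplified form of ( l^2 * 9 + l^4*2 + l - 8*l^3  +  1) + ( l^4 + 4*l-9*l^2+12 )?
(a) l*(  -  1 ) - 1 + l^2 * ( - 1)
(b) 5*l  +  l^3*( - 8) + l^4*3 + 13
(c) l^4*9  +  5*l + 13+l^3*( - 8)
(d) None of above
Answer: b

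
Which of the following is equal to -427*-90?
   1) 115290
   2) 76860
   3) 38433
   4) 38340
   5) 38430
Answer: 5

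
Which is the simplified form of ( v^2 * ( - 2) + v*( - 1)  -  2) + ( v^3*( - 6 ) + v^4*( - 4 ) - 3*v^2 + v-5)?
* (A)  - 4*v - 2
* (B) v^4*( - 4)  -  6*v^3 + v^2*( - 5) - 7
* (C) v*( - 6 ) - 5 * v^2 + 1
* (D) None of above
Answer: B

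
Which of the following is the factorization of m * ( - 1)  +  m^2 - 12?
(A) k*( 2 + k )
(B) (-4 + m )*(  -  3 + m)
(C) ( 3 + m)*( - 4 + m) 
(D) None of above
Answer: C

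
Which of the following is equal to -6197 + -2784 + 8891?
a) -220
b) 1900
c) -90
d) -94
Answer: c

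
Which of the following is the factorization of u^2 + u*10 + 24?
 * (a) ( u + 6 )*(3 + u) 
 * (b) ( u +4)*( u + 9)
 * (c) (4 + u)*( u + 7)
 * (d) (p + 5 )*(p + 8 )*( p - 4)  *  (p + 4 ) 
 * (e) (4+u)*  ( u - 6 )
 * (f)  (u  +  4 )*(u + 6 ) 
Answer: f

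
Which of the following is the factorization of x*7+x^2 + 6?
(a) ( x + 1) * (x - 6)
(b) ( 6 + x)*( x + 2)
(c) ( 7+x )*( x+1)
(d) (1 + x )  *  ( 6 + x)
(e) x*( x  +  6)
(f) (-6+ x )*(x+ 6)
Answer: d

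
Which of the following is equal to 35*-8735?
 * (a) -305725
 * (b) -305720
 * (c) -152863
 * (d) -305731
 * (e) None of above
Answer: a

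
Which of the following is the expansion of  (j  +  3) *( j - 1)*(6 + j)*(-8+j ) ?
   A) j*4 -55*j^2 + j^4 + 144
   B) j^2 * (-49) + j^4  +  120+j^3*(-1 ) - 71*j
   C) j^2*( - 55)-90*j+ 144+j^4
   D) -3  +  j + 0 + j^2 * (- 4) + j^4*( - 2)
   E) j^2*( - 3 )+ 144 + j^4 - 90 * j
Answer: C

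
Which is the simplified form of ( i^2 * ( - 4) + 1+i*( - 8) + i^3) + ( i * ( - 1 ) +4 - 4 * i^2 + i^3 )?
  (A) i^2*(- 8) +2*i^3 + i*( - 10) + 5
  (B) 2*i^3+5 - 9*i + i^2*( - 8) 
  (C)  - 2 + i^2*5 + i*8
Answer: B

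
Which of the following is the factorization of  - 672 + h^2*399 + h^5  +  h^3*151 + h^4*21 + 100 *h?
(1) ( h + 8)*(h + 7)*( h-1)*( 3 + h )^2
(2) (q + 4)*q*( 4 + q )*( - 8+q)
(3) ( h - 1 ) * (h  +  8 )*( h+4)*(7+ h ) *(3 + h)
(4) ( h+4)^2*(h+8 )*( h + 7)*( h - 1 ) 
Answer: 3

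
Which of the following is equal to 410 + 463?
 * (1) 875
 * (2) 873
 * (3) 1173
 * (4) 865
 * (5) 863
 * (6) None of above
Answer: 2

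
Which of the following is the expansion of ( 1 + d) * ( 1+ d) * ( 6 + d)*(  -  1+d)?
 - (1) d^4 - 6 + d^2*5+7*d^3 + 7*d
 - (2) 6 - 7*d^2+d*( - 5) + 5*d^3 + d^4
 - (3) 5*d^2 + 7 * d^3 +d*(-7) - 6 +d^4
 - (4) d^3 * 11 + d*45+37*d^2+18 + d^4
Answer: 3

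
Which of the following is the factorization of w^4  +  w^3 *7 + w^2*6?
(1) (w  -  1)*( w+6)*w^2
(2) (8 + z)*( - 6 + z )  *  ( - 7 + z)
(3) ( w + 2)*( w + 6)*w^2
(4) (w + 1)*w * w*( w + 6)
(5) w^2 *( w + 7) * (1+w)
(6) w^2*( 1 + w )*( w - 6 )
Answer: 4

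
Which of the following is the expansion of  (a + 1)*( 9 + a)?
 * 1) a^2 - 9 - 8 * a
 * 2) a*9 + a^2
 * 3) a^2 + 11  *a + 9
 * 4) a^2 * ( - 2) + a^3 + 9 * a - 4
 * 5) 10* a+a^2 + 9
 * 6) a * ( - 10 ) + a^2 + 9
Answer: 5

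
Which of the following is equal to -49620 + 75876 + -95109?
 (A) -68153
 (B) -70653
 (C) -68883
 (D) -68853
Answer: D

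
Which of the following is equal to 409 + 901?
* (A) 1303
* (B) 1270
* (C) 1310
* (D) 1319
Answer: C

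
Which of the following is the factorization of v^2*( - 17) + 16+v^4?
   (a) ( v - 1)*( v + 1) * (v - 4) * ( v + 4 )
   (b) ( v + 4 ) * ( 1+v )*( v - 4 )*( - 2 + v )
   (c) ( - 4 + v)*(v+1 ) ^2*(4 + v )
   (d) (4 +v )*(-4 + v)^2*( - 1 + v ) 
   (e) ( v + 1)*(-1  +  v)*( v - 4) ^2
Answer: a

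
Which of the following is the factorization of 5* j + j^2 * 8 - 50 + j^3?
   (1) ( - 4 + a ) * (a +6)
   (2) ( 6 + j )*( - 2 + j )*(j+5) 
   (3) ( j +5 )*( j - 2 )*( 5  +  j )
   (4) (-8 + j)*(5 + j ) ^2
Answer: 3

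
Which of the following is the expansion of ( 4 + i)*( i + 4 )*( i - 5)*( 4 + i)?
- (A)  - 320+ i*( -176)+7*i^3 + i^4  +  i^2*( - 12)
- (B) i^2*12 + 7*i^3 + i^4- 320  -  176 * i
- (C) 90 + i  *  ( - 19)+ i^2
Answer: A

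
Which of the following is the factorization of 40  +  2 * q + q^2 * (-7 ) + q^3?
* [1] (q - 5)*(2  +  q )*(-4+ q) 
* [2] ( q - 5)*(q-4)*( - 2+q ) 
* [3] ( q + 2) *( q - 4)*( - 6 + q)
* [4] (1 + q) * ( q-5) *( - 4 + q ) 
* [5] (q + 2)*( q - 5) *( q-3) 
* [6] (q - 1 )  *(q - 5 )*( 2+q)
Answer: 1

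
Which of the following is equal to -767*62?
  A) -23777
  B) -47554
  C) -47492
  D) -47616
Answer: B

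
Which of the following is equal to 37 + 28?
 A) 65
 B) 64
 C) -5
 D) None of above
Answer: A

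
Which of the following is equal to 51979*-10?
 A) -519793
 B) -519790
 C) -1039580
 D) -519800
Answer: B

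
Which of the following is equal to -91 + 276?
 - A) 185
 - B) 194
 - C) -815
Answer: A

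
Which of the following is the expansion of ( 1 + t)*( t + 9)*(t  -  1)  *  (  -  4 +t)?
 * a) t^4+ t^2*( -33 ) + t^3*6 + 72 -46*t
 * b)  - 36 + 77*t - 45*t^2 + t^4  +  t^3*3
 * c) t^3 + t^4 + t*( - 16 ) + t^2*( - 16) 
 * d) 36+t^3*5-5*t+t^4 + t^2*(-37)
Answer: d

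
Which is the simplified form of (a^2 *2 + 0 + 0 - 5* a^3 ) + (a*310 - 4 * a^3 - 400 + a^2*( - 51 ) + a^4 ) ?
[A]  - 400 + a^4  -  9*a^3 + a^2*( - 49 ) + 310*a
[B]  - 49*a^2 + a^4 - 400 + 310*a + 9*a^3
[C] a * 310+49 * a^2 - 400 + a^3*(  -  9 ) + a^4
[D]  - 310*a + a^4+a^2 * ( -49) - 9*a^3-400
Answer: A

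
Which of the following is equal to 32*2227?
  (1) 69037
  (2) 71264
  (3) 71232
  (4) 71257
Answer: 2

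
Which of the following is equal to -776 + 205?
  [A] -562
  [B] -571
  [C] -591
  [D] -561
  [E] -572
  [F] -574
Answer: B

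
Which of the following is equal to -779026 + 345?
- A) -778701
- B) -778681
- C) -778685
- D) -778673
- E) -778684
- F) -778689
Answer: B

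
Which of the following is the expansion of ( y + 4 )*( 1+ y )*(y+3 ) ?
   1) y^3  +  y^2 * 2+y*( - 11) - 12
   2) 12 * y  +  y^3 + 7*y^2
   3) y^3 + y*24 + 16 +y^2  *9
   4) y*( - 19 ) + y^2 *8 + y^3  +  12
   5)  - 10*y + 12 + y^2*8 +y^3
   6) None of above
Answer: 6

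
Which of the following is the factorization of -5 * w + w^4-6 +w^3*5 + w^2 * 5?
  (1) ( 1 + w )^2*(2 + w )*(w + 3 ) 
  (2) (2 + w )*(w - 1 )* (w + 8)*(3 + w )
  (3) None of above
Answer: 3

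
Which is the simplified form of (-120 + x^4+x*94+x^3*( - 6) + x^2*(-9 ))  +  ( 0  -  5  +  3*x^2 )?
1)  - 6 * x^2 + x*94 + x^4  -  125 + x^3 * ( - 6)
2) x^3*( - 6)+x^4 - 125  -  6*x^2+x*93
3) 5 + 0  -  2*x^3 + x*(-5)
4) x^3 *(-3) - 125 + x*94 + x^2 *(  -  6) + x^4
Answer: 1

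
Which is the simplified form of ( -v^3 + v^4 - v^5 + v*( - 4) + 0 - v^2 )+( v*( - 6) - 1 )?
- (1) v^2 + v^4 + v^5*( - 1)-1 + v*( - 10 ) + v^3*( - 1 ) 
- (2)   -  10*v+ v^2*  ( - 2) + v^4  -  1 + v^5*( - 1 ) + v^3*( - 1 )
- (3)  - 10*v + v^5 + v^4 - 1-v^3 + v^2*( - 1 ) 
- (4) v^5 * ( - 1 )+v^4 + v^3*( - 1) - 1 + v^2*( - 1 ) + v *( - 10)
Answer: 4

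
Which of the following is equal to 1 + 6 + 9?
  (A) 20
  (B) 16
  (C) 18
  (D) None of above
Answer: B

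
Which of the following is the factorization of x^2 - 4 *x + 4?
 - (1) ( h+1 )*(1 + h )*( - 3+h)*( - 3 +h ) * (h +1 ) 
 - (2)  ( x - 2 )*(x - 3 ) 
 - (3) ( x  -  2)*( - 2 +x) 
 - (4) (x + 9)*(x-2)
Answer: 3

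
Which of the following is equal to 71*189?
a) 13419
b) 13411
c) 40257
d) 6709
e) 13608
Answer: a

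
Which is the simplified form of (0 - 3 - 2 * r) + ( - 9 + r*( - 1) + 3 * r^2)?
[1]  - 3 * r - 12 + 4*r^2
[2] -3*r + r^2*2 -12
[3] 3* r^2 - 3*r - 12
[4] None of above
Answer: 3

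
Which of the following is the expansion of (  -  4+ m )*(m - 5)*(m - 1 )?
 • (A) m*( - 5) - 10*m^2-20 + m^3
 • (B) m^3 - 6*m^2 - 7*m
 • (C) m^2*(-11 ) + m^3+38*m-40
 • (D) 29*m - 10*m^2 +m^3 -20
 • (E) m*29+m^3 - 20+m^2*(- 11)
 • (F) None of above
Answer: D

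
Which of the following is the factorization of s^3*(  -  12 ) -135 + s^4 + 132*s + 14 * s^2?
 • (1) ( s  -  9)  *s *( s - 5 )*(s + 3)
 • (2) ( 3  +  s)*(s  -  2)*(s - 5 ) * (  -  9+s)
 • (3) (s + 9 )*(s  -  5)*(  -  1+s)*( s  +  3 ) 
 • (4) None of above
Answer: 4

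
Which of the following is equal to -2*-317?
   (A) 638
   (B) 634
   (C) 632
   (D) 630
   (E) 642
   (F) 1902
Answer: B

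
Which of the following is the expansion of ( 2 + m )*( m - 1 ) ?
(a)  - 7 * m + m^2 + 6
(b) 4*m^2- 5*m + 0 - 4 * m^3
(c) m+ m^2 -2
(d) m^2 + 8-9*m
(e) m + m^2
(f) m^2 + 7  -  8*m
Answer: c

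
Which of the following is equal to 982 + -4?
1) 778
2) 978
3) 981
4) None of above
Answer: 2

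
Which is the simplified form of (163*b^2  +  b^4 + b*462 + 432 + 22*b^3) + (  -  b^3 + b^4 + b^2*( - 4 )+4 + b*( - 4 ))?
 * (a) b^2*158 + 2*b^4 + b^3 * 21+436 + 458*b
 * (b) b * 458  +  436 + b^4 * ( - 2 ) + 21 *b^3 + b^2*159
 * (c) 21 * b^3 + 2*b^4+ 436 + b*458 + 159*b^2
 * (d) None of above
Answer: c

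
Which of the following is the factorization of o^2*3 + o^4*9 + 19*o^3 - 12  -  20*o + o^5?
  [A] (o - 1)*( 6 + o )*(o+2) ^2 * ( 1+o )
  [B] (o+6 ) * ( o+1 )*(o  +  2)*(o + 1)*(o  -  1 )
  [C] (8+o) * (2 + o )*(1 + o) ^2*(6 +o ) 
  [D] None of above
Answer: B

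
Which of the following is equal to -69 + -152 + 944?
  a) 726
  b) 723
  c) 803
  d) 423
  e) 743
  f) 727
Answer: b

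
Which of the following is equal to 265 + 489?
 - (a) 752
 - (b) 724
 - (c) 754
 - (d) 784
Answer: c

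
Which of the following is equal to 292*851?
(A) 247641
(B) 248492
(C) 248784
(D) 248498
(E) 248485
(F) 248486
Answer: B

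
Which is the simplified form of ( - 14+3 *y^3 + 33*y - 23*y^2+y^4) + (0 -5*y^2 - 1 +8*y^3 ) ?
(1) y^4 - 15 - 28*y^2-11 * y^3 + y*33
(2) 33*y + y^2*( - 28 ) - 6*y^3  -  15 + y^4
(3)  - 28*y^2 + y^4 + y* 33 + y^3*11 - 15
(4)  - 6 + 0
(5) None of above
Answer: 3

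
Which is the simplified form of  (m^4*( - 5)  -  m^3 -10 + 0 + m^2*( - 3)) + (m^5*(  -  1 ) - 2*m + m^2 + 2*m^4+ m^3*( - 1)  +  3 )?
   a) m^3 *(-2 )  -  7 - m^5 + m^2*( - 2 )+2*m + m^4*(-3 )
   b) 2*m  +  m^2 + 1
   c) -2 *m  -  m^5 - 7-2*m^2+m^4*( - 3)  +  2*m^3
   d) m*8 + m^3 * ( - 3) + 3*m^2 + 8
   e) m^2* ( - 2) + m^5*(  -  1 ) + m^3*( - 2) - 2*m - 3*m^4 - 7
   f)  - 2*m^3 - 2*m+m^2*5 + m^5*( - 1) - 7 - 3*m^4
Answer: e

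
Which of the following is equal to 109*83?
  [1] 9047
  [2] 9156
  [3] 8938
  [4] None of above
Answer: 1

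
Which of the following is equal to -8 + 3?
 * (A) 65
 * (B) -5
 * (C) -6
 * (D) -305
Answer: B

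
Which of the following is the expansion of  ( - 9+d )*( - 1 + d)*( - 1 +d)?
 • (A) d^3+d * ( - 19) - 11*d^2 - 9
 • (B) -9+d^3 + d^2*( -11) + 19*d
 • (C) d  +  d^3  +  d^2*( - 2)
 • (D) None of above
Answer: B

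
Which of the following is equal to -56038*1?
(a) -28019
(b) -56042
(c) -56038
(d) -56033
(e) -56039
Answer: c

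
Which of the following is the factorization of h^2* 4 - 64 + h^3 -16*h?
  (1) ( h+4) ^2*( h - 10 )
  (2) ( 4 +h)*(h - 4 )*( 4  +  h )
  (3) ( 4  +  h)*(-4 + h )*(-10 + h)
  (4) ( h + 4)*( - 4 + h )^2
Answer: 2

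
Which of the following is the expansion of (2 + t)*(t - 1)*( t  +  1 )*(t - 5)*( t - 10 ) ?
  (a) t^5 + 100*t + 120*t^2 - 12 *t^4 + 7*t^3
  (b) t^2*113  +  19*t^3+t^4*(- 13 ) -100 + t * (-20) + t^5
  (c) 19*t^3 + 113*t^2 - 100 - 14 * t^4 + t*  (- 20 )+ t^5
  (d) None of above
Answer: b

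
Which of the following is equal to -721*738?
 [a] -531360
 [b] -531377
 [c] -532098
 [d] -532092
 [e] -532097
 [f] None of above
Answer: c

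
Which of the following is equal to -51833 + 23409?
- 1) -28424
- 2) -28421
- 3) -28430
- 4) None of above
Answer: 1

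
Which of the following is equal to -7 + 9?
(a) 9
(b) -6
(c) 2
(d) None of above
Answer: c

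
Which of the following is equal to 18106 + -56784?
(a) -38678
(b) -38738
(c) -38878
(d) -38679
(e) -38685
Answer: a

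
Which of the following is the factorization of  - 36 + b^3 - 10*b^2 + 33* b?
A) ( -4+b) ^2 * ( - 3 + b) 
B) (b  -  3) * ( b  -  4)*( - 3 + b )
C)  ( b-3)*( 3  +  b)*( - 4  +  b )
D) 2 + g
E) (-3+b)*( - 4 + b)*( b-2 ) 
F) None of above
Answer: B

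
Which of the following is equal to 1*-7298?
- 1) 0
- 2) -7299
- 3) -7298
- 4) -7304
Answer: 3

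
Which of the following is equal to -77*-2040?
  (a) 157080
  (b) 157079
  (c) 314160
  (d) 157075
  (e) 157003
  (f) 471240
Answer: a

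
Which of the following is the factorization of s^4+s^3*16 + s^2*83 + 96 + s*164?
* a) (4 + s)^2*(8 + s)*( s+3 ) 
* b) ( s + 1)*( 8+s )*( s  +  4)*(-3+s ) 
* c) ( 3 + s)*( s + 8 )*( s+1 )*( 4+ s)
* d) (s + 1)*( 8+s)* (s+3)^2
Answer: c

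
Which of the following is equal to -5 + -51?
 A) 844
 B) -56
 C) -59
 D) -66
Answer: B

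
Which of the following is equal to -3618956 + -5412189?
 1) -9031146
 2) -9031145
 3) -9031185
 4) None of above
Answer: 2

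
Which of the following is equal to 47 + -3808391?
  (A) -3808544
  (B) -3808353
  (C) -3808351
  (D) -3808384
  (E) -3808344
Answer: E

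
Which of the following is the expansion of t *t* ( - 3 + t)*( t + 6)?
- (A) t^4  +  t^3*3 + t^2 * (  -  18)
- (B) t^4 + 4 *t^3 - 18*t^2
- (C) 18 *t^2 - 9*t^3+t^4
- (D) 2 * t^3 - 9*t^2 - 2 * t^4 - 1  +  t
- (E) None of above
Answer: A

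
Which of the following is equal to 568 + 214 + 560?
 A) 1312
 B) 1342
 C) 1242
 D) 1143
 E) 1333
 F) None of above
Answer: B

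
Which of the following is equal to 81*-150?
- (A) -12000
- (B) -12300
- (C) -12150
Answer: C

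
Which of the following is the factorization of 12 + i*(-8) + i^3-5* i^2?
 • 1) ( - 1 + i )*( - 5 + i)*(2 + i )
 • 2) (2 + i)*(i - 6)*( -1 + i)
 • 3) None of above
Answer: 2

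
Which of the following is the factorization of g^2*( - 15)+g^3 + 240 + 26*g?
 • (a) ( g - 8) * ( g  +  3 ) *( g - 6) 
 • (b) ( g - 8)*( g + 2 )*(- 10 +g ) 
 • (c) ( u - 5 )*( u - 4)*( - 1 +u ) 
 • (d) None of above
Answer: d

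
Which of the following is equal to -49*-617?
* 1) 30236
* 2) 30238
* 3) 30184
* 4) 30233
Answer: 4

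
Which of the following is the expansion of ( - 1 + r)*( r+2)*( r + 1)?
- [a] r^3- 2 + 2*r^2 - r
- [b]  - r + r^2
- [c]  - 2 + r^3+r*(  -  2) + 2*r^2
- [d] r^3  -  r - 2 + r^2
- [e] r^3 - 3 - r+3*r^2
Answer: a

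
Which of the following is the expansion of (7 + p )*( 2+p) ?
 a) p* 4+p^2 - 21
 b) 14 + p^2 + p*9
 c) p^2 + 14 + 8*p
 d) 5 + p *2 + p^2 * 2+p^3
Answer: b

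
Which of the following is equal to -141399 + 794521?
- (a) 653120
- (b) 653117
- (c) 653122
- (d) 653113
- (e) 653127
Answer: c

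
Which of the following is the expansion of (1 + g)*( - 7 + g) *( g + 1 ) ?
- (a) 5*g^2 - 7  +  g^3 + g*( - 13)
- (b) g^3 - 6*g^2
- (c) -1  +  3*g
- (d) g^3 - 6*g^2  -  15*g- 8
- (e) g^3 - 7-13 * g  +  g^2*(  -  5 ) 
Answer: e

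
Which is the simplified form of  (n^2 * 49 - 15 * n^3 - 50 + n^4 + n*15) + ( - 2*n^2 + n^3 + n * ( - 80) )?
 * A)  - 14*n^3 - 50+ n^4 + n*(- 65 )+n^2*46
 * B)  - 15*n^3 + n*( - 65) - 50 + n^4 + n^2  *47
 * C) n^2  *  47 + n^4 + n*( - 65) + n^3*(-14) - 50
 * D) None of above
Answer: C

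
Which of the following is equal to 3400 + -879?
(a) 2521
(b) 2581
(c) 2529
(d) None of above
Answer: a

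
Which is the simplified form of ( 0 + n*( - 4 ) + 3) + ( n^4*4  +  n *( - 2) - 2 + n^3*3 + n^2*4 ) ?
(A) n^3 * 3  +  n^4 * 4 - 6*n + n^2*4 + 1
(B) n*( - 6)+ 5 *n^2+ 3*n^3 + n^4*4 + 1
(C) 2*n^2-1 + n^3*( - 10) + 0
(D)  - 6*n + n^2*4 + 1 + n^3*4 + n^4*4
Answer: A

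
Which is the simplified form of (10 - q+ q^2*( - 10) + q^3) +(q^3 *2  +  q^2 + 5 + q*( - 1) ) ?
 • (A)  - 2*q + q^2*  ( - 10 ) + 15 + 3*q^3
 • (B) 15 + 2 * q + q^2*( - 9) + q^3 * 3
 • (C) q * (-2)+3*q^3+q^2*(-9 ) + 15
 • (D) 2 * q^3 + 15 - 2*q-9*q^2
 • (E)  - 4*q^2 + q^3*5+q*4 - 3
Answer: C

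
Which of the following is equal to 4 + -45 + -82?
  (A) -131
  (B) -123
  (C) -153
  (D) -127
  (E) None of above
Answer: B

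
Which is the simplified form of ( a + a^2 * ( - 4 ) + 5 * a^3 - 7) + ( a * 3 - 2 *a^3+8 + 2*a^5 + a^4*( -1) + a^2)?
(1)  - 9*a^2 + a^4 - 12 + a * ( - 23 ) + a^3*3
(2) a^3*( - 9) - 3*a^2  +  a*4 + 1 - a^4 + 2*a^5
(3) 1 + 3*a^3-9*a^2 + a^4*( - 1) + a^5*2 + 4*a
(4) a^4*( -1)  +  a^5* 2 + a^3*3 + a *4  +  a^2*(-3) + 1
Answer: 4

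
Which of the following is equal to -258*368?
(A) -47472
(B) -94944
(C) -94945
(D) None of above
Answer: B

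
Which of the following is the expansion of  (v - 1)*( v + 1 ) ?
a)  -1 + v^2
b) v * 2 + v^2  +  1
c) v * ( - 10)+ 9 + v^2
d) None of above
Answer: a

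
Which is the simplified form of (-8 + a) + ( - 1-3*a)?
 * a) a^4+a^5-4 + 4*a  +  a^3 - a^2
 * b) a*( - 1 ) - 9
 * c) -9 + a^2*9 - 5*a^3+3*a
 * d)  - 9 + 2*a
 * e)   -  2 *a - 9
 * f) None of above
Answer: e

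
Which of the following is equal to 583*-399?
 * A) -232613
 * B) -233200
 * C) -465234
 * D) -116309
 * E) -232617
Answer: E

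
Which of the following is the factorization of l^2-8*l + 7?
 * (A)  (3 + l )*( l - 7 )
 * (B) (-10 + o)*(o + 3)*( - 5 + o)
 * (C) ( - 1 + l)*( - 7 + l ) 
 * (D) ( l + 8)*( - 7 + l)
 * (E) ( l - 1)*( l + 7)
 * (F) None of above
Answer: C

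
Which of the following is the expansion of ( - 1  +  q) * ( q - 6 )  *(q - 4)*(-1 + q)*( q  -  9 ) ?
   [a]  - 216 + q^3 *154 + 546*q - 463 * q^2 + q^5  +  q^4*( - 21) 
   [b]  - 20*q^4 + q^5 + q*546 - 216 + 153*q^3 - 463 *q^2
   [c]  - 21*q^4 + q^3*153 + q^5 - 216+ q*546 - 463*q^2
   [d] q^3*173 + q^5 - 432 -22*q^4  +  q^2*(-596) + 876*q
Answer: c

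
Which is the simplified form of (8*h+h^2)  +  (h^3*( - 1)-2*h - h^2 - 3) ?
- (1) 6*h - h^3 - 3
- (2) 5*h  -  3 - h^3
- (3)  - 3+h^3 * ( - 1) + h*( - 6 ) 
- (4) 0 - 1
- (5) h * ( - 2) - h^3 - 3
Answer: 1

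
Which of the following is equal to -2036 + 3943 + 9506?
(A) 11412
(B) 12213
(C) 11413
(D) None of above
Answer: C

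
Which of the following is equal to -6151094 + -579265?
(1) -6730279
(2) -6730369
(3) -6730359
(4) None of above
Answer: 3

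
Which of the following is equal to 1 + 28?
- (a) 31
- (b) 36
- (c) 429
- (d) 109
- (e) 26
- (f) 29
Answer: f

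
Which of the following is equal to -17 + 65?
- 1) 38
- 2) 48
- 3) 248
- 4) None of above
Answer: 2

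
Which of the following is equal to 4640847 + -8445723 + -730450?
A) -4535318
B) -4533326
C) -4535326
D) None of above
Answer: C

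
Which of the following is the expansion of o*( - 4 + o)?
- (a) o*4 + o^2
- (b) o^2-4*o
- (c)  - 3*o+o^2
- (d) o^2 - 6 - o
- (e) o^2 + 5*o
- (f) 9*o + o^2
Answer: b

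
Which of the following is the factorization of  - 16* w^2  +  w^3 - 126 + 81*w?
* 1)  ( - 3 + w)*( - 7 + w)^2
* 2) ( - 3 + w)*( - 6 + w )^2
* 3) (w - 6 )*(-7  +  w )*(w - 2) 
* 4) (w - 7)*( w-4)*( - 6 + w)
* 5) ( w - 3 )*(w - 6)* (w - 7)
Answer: 5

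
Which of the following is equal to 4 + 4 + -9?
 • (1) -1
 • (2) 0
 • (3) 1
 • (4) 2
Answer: 1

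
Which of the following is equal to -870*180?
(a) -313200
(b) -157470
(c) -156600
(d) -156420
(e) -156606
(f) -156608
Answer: c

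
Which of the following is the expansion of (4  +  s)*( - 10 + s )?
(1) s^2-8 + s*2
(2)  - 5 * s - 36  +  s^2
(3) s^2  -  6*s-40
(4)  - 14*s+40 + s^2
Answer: 3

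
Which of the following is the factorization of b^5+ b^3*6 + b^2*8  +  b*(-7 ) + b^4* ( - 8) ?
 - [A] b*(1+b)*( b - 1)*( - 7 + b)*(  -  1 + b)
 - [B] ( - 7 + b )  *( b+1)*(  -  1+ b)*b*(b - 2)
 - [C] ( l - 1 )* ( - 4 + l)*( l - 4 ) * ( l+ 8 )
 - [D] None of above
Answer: A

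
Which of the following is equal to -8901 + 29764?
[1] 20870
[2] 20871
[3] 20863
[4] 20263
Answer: 3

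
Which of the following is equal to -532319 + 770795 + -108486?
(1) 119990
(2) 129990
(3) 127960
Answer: 2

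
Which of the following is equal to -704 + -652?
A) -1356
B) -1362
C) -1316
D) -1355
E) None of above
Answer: A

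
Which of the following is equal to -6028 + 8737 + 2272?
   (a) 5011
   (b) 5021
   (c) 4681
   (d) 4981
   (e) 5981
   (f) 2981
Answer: d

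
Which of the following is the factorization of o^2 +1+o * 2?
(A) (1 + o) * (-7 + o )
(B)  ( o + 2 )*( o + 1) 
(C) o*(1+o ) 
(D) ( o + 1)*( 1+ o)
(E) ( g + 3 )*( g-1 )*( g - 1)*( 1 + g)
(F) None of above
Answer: D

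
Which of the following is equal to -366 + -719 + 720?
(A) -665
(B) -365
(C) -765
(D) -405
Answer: B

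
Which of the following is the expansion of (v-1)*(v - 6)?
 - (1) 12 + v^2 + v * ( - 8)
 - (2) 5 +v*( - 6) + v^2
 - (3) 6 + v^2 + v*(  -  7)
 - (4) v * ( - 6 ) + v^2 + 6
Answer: 3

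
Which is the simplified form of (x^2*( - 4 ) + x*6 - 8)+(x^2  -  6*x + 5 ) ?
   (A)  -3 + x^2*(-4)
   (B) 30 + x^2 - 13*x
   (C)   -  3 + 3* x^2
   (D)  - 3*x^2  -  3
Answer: D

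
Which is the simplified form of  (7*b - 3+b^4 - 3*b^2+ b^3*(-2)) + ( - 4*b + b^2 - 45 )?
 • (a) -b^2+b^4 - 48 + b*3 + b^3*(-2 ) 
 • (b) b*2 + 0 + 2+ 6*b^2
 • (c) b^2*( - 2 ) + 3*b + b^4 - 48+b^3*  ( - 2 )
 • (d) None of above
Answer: c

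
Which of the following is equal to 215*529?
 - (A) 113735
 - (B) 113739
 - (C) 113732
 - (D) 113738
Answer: A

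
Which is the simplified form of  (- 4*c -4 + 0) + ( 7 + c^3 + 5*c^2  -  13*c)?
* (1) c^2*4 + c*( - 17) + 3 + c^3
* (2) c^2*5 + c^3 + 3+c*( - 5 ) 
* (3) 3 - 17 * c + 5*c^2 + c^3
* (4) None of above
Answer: 3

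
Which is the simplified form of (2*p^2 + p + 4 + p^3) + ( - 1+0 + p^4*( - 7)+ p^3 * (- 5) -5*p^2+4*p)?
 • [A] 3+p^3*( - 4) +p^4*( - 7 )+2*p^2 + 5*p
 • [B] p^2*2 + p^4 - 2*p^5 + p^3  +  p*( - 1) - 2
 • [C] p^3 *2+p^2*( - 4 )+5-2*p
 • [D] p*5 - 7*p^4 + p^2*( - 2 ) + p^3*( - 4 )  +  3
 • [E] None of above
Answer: E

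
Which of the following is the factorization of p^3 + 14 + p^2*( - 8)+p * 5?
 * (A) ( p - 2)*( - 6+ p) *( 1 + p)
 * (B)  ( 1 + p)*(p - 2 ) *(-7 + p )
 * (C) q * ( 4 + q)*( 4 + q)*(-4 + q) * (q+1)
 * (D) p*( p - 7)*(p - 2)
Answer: B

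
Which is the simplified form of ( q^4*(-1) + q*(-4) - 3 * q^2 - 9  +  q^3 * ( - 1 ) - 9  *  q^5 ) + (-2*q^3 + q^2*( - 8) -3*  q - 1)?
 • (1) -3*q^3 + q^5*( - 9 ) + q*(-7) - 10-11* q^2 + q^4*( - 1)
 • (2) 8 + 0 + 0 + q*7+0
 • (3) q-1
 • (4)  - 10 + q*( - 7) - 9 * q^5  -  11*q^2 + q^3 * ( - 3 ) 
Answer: 1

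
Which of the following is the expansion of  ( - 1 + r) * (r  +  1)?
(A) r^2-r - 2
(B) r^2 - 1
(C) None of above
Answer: B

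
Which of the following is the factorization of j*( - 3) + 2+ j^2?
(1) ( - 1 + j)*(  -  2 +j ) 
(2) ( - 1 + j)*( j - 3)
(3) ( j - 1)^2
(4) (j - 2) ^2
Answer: 1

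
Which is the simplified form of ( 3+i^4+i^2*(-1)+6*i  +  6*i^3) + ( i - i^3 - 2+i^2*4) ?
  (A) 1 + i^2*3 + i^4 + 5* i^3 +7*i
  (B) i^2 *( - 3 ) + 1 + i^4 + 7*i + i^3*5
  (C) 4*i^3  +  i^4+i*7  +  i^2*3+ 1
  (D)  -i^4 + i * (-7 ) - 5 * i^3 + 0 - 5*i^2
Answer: A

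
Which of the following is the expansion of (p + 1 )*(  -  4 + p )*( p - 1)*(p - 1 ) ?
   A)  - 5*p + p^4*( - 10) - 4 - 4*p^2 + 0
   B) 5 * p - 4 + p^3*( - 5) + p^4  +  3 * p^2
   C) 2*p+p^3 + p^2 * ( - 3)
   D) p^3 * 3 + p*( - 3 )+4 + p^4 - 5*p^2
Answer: B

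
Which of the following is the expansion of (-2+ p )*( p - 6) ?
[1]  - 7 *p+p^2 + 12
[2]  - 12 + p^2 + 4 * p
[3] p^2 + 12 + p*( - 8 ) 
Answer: 3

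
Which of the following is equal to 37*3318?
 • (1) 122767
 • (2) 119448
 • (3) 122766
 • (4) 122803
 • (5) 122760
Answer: 3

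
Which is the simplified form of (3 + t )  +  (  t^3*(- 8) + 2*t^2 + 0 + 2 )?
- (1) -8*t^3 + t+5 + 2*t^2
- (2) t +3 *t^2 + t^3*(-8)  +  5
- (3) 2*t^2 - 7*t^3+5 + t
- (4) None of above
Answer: 1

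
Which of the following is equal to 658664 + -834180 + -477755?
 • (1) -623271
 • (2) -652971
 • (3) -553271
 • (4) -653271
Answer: 4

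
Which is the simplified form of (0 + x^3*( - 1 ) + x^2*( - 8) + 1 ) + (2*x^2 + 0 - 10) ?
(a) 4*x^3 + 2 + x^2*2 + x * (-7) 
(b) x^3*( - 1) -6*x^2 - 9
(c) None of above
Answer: b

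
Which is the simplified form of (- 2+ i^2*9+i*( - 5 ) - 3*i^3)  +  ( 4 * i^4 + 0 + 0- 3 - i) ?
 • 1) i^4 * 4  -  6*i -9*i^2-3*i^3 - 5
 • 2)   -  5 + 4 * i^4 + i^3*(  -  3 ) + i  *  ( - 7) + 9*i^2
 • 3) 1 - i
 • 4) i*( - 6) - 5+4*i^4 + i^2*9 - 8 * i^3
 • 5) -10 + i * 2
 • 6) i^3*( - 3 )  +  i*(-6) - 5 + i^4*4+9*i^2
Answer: 6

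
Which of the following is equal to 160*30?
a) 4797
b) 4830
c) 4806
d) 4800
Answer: d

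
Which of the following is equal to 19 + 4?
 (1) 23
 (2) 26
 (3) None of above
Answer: 1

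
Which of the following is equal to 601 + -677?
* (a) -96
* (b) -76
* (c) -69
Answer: b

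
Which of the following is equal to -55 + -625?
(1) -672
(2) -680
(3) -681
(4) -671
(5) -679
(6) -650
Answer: 2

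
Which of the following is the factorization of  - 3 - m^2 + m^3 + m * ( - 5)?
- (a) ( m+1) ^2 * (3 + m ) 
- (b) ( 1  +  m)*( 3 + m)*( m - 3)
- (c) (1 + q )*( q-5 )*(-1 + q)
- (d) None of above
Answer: d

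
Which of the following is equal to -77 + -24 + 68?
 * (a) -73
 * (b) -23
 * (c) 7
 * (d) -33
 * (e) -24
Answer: d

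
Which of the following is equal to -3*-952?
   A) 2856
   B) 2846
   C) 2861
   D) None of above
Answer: A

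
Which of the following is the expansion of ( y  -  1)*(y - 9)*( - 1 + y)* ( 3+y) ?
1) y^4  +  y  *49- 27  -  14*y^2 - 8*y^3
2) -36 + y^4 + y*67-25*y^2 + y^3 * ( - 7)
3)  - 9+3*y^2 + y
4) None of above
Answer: 4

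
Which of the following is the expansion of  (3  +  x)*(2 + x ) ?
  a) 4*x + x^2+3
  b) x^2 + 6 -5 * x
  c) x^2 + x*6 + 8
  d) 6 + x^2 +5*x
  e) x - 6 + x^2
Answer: d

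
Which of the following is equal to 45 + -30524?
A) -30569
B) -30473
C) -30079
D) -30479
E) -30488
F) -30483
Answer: D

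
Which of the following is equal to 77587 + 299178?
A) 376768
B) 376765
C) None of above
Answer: B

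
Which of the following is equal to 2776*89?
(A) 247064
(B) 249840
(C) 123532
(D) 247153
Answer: A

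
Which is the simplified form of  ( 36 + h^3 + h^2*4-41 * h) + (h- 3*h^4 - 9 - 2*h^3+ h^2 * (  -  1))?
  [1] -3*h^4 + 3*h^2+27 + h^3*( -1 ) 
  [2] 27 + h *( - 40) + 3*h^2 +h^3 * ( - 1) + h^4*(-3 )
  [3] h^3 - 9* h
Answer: 2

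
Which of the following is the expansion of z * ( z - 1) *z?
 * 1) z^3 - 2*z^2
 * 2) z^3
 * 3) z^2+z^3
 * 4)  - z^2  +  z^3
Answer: 4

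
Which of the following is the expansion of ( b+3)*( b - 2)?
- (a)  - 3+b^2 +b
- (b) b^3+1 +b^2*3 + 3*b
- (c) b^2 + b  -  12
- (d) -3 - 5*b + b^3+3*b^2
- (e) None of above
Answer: e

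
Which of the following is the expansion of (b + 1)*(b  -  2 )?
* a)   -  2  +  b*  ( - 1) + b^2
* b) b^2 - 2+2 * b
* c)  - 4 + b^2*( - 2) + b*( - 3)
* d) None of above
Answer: a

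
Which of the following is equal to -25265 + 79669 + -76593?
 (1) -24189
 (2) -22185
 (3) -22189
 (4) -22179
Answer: 3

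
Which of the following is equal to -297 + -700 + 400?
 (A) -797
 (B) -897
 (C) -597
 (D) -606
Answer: C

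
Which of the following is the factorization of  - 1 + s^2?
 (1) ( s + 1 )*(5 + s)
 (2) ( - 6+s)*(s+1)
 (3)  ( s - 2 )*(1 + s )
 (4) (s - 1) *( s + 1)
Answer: 4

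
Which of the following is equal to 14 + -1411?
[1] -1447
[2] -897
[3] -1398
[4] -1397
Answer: 4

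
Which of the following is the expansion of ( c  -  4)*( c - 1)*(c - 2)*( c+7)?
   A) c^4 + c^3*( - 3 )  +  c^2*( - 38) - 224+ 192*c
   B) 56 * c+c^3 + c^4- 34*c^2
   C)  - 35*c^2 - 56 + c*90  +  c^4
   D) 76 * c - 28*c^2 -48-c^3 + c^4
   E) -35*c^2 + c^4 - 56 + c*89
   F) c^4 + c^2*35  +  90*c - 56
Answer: C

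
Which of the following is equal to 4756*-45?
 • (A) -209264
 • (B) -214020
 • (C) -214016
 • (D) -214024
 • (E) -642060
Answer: B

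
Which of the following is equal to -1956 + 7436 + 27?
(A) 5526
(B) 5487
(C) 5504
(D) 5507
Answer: D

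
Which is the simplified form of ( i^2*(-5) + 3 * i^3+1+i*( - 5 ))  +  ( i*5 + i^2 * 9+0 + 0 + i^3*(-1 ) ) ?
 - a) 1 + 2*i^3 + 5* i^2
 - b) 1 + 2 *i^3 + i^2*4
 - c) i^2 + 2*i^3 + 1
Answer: b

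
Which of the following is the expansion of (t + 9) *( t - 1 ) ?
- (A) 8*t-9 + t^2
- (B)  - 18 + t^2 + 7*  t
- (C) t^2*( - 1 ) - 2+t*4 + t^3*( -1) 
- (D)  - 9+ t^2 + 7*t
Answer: A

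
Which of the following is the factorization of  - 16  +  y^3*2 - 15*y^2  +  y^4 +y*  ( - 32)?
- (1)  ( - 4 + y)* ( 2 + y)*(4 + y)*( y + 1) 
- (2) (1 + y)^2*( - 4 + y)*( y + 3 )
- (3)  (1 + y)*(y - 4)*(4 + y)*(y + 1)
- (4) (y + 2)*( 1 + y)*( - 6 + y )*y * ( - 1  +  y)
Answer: 3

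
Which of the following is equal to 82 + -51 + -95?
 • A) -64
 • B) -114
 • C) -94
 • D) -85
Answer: A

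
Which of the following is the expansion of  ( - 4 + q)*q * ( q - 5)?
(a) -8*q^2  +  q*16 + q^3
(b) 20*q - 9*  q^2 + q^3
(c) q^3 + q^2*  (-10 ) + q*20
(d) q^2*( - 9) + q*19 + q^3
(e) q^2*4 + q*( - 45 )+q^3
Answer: b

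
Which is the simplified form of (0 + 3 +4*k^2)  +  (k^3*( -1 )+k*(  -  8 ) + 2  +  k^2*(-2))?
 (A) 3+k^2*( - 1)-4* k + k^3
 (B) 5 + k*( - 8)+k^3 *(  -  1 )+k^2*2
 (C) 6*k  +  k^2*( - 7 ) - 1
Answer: B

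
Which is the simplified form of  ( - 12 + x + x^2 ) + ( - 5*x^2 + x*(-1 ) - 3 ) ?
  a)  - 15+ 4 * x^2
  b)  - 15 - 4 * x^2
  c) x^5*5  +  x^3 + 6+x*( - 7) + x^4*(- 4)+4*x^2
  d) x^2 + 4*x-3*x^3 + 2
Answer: b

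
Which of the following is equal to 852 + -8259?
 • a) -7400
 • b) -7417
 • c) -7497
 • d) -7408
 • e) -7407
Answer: e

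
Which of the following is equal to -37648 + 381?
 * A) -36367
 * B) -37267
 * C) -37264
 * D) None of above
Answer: B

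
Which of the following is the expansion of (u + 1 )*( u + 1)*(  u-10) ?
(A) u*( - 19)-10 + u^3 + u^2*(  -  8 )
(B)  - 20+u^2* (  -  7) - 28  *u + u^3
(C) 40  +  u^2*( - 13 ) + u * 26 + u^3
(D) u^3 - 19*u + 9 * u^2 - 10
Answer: A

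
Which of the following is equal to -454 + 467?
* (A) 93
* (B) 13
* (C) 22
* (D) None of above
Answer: B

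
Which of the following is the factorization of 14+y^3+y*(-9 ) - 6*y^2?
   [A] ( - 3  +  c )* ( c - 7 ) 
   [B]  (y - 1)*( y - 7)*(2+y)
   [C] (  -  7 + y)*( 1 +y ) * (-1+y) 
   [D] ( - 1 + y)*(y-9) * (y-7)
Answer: B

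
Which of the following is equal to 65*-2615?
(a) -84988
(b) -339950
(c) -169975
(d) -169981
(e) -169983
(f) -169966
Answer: c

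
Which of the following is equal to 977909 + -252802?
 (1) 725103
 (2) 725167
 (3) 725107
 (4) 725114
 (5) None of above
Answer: 3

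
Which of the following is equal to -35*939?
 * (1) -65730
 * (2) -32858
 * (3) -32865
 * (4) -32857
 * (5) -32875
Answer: 3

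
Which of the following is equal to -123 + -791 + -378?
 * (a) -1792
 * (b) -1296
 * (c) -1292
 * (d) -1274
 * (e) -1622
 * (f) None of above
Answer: c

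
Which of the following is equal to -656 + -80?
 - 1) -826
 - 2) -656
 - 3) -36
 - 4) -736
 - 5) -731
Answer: 4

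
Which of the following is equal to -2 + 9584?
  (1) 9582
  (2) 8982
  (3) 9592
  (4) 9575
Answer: 1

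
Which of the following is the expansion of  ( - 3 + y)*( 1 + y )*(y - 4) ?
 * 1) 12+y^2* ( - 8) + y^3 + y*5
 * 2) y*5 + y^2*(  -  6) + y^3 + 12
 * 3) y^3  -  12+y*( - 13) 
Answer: 2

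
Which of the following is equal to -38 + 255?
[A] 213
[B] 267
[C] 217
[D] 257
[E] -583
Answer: C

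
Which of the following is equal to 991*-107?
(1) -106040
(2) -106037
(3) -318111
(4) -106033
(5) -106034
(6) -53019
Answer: 2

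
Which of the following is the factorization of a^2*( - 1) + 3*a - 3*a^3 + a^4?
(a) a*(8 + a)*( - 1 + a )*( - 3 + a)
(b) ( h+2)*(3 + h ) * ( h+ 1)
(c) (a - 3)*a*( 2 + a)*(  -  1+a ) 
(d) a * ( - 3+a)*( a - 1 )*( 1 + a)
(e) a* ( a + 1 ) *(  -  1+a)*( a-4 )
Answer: d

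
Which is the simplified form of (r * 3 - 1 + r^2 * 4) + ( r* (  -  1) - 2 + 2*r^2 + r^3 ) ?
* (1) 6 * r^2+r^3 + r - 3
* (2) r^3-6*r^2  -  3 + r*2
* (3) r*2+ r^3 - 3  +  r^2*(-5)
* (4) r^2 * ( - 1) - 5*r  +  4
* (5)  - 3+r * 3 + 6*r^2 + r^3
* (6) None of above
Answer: 6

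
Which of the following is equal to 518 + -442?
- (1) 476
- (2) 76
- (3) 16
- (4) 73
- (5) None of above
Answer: 2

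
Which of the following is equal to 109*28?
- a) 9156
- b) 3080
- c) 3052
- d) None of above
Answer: c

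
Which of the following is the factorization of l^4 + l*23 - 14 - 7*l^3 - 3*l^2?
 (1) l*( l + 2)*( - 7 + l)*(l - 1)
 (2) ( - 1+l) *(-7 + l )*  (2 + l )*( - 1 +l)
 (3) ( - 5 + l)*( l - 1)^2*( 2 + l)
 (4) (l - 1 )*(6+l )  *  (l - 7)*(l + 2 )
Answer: 2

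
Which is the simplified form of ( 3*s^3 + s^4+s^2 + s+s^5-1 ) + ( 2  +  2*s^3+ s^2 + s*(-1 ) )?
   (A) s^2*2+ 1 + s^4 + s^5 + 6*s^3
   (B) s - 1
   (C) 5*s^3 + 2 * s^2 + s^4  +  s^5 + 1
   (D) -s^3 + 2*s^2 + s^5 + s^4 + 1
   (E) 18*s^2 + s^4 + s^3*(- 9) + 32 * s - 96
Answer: C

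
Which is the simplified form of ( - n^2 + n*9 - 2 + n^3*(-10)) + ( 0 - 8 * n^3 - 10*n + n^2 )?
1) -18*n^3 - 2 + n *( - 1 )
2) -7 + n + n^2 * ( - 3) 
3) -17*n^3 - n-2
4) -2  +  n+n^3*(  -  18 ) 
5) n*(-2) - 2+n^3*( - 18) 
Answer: 1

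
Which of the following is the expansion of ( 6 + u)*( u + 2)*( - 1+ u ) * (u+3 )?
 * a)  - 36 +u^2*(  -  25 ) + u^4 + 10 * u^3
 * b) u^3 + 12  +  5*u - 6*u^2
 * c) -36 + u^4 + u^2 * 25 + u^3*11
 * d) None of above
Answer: d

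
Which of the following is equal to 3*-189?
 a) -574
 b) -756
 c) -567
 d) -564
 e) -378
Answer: c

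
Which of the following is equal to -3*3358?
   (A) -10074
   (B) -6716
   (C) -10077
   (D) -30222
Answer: A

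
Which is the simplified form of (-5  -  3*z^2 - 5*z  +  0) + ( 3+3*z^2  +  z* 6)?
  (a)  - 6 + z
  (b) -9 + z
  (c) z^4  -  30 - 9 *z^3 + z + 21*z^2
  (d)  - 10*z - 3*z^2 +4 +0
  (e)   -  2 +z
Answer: e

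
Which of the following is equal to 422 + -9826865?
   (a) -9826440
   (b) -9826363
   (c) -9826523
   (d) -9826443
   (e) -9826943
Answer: d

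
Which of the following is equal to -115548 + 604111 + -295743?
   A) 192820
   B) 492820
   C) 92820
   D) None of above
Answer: A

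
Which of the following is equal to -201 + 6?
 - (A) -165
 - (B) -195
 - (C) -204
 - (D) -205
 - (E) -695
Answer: B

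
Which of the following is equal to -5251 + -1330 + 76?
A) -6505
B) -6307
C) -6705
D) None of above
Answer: A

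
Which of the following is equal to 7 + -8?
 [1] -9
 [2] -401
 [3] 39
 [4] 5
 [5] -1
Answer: 5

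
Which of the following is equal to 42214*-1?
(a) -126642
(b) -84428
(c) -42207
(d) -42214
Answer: d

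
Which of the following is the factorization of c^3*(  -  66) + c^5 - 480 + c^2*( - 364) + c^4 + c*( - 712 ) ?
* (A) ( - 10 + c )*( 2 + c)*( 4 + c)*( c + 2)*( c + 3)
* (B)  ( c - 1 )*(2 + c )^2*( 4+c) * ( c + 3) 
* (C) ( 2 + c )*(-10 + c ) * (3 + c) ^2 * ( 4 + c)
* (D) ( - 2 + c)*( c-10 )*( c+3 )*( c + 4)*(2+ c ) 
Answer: A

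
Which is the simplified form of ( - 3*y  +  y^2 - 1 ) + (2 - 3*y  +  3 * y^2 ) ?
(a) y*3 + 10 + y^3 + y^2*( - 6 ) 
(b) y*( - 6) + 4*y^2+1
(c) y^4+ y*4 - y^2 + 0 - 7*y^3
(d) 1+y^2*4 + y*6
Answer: b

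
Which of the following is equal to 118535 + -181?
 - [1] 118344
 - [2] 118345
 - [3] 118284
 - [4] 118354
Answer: 4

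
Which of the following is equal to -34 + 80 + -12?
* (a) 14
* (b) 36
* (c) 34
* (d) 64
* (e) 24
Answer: c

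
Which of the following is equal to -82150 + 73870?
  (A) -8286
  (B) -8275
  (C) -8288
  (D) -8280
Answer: D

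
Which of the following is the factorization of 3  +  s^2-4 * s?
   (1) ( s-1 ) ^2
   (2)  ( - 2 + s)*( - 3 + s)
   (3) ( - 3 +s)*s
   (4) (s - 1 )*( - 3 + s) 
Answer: 4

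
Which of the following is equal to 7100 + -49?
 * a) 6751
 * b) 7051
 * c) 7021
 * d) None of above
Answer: b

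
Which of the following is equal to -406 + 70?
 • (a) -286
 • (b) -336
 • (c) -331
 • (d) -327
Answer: b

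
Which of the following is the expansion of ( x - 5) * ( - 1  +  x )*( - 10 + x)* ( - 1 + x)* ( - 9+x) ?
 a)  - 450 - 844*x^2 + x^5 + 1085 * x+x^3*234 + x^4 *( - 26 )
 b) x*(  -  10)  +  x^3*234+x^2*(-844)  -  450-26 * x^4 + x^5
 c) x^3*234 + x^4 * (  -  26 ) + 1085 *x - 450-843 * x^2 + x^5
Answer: a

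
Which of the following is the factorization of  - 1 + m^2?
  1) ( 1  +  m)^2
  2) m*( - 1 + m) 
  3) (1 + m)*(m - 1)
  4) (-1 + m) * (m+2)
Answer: 3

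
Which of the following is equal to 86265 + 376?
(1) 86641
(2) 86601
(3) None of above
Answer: 1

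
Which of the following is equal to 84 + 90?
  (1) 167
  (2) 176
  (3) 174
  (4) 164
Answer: 3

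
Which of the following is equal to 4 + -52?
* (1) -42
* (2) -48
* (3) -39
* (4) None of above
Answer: 2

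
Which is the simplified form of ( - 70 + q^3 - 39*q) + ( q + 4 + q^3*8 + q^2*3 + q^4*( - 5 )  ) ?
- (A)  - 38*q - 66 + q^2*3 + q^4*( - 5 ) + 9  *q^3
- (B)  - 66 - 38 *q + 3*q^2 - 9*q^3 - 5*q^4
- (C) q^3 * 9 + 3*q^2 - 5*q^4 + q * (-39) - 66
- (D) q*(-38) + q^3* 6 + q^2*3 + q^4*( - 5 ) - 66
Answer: A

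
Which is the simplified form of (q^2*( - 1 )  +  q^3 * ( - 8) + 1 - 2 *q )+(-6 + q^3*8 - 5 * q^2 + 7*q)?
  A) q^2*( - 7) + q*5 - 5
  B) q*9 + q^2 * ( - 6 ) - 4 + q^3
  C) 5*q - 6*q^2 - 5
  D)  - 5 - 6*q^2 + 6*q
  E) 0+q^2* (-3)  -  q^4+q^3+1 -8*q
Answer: C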